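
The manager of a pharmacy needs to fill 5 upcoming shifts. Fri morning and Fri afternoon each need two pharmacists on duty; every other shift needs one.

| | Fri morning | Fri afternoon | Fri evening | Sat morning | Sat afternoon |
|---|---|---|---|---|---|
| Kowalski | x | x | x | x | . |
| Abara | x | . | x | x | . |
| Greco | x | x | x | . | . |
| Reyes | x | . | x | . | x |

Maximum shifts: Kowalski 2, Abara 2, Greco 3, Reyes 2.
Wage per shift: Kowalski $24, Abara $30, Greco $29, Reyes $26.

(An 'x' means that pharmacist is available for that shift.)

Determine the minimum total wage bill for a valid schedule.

$187

Fri afternoon can only be covered by Kowalski and Greco, so that assignment is forced.
Sat afternoon can only be covered by Reyes, so that assignment is forced.
Picking the cheapest available pharmacist for each shift independently would cost $177, but that ignores the shift limits.
An optimal schedule: Fri morning→Reyes+Greco, Fri afternoon→Kowalski+Greco, Fri evening→Greco, Sat morning→Kowalski, Sat afternoon→Reyes.
Total: 26 + 29 + 24 + 29 + 29 + 24 + 26 = $187.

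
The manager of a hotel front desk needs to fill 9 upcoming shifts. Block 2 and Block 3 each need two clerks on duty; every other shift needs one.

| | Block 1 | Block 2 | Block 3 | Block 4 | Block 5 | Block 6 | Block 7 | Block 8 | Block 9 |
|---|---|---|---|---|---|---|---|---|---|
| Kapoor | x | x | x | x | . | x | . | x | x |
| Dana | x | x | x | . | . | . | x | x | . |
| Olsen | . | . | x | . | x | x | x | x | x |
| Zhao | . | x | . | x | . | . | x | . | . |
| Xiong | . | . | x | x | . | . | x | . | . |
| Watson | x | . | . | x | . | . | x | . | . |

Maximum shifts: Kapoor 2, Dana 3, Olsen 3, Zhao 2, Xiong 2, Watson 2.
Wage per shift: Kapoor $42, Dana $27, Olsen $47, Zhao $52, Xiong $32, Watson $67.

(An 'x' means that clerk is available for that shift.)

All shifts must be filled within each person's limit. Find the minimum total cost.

$422

Block 5 can only be covered by Olsen, so that assignment is forced.
Picking the cheapest available clerk for each shift independently would cost $372, but that ignores the shift limits.
An optimal schedule: Block 1→Dana, Block 2→Dana+Zhao, Block 3→Xiong+Olsen, Block 4→Xiong, Block 5→Olsen, Block 6→Kapoor, Block 7→Olsen, Block 8→Dana, Block 9→Kapoor.
Total: 27 + 27 + 52 + 32 + 47 + 32 + 47 + 42 + 47 + 27 + 42 = $422.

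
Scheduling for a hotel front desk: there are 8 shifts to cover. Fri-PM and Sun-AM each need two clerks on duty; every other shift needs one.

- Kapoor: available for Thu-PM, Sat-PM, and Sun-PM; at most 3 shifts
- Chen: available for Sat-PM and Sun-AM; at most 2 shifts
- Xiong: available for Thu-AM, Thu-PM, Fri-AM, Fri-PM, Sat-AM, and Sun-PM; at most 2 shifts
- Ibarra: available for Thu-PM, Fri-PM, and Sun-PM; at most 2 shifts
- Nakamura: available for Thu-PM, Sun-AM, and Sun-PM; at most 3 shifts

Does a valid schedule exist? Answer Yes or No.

Total capacity is 12 and 10 slots are needed, so capacity alone doesn't rule it out.
Shifts {Thu-AM, Fri-AM, Fri-PM} need 4 worker-slots in total, but the clerks available for any of those shifts (Xiong and Ibarra) can supply at most 3 among them. So no valid schedule exists.

No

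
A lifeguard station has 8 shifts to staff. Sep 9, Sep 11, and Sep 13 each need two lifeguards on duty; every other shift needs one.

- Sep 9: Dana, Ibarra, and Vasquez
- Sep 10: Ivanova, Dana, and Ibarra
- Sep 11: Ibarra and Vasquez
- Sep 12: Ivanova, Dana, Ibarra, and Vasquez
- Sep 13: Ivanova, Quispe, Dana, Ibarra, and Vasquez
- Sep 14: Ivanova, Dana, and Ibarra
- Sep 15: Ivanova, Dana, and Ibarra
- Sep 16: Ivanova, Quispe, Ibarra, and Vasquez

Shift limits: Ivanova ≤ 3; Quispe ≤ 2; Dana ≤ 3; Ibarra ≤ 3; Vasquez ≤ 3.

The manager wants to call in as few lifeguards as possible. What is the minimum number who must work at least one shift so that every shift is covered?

4

11 slots to fill and no one can take more than 3, so at least ⌈11/3⌉ = 4 lifeguards are needed.
Ivanova, Quispe, Ibarra, and Vasquez alone can cover everything: Sep 9→Ibarra+Vasquez, Sep 10→Ivanova, Sep 11→Ibarra+Vasquez, Sep 12→Ibarra, Sep 13→Quispe+Vasquez, Sep 14→Ivanova, Sep 15→Ivanova, Sep 16→Quispe.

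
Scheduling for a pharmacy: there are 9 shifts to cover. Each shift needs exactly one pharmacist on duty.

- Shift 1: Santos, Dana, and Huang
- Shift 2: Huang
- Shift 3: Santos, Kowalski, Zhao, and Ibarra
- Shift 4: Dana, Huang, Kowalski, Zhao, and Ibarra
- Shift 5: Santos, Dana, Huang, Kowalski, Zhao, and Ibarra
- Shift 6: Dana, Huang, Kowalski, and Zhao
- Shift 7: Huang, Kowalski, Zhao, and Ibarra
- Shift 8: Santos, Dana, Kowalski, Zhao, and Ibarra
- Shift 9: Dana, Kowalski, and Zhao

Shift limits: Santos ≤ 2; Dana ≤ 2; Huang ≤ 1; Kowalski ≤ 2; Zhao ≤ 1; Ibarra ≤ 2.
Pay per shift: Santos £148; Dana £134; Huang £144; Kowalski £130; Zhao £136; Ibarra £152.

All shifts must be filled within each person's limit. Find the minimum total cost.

£1256

Shift 2 can only be covered by Huang, so that assignment is forced.
Picking the cheapest available pharmacist for each shift independently would cost £1188, but that ignores the shift limits.
An optimal schedule: Shift 1→Santos, Shift 2→Huang, Shift 3→Santos, Shift 4→Kowalski, Shift 5→Ibarra, Shift 6→Dana, Shift 7→Kowalski, Shift 8→Zhao, Shift 9→Dana.
Total: 148 + 144 + 148 + 130 + 152 + 134 + 130 + 136 + 134 = £1256.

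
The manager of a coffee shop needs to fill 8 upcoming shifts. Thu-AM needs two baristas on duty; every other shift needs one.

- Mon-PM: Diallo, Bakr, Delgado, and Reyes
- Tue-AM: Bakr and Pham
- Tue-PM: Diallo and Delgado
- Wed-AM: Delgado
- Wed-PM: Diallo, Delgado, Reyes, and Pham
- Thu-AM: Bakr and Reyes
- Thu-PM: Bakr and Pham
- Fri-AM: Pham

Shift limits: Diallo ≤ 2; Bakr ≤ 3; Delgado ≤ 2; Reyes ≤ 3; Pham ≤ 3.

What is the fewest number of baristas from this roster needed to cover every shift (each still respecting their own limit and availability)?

4

9 slots to fill and no one can take more than 3, so at least ⌈9/3⌉ = 3 baristas are needed.
Shifts {Tue-PM, Thu-AM, Fri-AM} need 4 slots, but among the baristas available for them (Diallo, Bakr, Delgado, Reyes, and Pham) any 3 together supply at most 3. So 3 baristas are not enough.
Bakr, Delgado, Reyes, and Pham alone can cover everything: Mon-PM→Reyes, Tue-AM→Bakr, Tue-PM→Delgado, Wed-AM→Delgado, Wed-PM→Reyes, Thu-AM→Bakr+Reyes, Thu-PM→Bakr, Fri-AM→Pham.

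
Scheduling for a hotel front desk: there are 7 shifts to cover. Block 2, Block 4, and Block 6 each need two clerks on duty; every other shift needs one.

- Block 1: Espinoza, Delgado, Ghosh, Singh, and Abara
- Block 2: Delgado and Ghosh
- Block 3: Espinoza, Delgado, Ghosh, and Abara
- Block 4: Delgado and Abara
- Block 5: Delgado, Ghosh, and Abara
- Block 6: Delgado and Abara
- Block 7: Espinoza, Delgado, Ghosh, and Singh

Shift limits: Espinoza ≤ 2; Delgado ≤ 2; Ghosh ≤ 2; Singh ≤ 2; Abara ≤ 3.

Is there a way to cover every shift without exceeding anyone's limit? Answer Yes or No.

No

Total capacity is 11 and 10 slots are needed, so capacity alone doesn't rule it out.
Shifts {Block 2, Block 4, Block 6} need 6 worker-slots in total, but the clerks available for any of those shifts (Delgado, Ghosh, and Abara) can supply at most 5 among them. So no valid schedule exists.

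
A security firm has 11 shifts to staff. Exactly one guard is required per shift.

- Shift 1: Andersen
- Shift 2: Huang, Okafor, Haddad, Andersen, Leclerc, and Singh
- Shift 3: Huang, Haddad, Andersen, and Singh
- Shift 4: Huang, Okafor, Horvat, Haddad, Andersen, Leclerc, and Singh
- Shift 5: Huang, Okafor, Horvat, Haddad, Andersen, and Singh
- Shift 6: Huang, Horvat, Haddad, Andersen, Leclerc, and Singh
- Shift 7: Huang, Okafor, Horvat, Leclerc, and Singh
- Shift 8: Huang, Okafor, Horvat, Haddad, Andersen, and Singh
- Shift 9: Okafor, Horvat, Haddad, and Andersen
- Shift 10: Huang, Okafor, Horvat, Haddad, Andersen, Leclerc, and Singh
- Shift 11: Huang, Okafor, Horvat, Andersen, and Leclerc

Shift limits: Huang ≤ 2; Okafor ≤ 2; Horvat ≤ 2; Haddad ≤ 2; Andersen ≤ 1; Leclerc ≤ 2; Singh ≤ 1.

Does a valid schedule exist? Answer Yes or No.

Yes

Shift 1 can only be covered by Andersen, so that assignment is forced.
One valid schedule: Shift 1→Andersen, Shift 2→Haddad, Shift 3→Huang, Shift 4→Leclerc, Shift 5→Horvat, Shift 6→Horvat, Shift 7→Huang, Shift 8→Haddad, Shift 9→Okafor, Shift 10→Leclerc, Shift 11→Okafor.
Loads: Huang 2/2, Okafor 2/2, Horvat 2/2, Haddad 2/2, Andersen 1/1, Leclerc 2/2, Singh 0/1 — all within limits.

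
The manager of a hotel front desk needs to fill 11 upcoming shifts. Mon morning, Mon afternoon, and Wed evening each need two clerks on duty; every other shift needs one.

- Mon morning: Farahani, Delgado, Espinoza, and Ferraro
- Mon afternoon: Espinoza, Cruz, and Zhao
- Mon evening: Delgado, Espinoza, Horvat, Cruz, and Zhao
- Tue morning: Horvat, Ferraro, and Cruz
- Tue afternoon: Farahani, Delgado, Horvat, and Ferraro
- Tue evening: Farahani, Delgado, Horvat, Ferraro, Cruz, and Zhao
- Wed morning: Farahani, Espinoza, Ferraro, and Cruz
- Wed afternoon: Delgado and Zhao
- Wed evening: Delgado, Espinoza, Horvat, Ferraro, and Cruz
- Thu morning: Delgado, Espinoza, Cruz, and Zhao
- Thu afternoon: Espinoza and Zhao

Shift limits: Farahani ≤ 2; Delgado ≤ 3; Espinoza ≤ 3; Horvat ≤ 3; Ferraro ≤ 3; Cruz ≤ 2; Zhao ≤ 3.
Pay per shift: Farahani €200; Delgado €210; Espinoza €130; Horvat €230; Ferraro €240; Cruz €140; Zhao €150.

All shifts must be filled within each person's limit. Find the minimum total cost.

€2380

Picking the cheapest available clerk for each shift independently would cost €2020, but that ignores the shift limits.
An optimal schedule: Mon morning→Farahani+Delgado, Mon afternoon→Espinoza+Cruz, Mon evening→Zhao, Tue morning→Cruz, Tue afternoon→Farahani, Tue evening→Delgado, Wed morning→Espinoza, Wed afternoon→Zhao, Wed evening→Delgado+Horvat, Thu morning→Zhao, Thu afternoon→Espinoza.
Total: 200 + 210 + 130 + 140 + 150 + 140 + 200 + 210 + 130 + 150 + 210 + 230 + 150 + 130 = €2380.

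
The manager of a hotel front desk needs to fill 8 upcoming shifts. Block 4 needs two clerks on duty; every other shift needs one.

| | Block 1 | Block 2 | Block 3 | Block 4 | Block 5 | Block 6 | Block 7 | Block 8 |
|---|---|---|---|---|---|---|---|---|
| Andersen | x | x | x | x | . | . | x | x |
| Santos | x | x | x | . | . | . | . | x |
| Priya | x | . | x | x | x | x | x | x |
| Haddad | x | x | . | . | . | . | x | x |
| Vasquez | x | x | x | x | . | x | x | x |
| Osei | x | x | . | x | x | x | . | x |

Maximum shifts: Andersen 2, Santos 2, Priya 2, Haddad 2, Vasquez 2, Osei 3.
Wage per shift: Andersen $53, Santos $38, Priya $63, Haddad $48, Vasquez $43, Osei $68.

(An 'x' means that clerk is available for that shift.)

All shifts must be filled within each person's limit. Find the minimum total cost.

$427

Picking the cheapest available clerk for each shift independently would cost $397, but that ignores the shift limits.
An optimal schedule: Block 1→Haddad, Block 2→Santos, Block 3→Santos, Block 4→Vasquez+Andersen, Block 5→Priya, Block 6→Vasquez, Block 7→Haddad, Block 8→Andersen.
Total: 48 + 38 + 38 + 43 + 53 + 63 + 43 + 48 + 53 = $427.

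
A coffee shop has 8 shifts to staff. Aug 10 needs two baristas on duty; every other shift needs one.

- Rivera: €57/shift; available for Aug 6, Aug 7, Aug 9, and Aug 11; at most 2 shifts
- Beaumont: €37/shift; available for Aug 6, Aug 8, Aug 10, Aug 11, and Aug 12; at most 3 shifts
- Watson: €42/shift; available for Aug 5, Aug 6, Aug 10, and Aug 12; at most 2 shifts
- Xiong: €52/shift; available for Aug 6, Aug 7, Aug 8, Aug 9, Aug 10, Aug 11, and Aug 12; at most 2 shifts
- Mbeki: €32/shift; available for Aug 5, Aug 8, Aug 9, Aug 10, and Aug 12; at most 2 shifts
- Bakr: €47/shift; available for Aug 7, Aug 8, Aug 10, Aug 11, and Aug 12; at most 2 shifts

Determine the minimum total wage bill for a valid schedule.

Picking the cheapest available barista for each shift independently would cost €318, but that ignores the shift limits.
An optimal schedule: Aug 5→Mbeki, Aug 6→Beaumont, Aug 7→Bakr, Aug 8→Beaumont, Aug 9→Mbeki, Aug 10→Watson+Bakr, Aug 11→Beaumont, Aug 12→Watson.
Total: 32 + 37 + 47 + 37 + 32 + 42 + 47 + 37 + 42 = €353.

€353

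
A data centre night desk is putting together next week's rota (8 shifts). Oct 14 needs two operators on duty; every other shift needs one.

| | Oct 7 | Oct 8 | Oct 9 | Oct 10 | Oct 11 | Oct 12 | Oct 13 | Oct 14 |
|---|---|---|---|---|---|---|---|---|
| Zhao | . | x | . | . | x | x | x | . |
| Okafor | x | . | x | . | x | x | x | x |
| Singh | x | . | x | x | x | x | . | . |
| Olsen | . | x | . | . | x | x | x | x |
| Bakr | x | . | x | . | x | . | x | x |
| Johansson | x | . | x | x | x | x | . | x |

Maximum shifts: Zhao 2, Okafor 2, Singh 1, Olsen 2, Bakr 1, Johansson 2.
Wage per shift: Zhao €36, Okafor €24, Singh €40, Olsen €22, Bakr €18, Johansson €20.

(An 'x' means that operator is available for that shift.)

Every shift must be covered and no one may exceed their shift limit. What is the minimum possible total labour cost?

€222

Picking the cheapest available operator for each shift independently would cost €172, but that ignores the shift limits.
An optimal schedule: Oct 7→Bakr, Oct 8→Olsen, Oct 9→Johansson, Oct 10→Johansson, Oct 11→Zhao, Oct 12→Zhao, Oct 13→Okafor, Oct 14→Olsen+Okafor.
Total: 18 + 22 + 20 + 20 + 36 + 36 + 24 + 22 + 24 = €222.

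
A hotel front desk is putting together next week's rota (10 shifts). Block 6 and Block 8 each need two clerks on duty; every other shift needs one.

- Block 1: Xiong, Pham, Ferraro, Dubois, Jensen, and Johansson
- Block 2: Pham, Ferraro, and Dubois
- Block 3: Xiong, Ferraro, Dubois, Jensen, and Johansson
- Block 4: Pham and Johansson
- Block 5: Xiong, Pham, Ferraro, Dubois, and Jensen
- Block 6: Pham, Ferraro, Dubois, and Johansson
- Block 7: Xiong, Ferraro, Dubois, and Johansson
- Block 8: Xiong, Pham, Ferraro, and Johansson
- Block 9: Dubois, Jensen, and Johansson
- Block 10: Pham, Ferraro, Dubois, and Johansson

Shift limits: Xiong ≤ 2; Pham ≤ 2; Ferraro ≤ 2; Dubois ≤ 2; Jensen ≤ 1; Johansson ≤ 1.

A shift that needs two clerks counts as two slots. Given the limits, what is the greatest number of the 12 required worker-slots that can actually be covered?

Total capacity across all clerks is 2+2+2+2+1+1 = 10, and 12 slots are needed, so at most 10 can be filled.
An assignment achieving 10: Block 2→Pham, Block 3→Jensen, Block 4→Pham, Block 6→Ferraro+Dubois, Block 7→Xiong, Block 8→Xiong+Ferraro, Block 9→Dubois, Block 10→Johansson.
Loads: Xiong 2/2, Pham 2/2, Ferraro 2/2, Dubois 2/2, Jensen 1/1, Johansson 1/1.

10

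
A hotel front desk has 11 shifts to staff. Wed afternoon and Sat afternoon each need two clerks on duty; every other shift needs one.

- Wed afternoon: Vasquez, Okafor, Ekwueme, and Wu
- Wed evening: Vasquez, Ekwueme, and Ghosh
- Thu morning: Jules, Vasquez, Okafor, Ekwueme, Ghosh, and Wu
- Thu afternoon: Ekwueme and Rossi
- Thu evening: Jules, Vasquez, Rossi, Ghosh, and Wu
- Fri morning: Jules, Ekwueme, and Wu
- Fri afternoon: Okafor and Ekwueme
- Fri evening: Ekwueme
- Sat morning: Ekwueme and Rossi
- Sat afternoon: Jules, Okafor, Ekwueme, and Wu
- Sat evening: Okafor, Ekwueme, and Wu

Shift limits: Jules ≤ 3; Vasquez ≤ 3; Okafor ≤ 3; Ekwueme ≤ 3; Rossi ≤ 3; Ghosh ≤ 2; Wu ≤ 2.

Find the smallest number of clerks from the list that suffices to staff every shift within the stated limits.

13 slots to fill and no one can take more than 3, so at least ⌈13/3⌉ = 5 clerks are needed.
Jules, Vasquez, Okafor, Ekwueme, and Rossi alone can cover everything: Wed afternoon→Vasquez+Okafor, Wed evening→Vasquez, Thu morning→Vasquez, Thu afternoon→Ekwueme, Thu evening→Jules, Fri morning→Jules, Fri afternoon→Okafor, Fri evening→Ekwueme, Sat morning→Rossi, Sat afternoon→Jules+Ekwueme, Sat evening→Okafor.

5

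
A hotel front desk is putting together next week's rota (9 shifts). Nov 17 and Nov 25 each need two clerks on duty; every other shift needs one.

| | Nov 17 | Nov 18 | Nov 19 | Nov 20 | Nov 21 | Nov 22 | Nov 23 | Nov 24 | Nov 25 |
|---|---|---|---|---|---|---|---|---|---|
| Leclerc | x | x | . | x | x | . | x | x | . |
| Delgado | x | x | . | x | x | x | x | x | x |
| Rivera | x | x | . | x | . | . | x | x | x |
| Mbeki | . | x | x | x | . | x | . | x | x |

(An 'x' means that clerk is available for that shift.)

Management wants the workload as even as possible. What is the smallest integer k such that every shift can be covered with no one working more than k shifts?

With 4 clerks and 11 worker-slots to fill, someone must work at least ⌈11/4⌉ = 3 shifts, so k ≥ 3.
k = 3 works: Nov 17→Leclerc+Delgado, Nov 18→Rivera, Nov 19→Mbeki, Nov 20→Rivera, Nov 21→Leclerc, Nov 22→Delgado, Nov 23→Leclerc, Nov 24→Mbeki, Nov 25→Delgado+Rivera.
Loads: Leclerc 3, Delgado 3, Rivera 3, Mbeki 2 — all ≤ 3.

3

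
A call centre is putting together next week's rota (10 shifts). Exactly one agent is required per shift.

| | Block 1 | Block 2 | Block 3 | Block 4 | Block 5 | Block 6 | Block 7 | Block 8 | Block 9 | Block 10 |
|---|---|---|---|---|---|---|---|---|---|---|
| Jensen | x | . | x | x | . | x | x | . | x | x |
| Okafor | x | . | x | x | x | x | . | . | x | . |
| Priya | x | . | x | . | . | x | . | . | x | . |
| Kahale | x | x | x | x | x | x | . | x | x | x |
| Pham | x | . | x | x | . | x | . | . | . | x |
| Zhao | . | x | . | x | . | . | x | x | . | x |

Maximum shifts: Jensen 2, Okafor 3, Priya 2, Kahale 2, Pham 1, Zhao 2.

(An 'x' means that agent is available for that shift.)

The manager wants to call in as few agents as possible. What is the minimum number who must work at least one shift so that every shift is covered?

10 slots to fill and no one can take more than 3, so at least ⌈10/3⌉ = 4 agents are needed.
Any 4 agents together have capacity at most 3+2+2+2 = 9 < 10 slots, so 4 can never suffice.
Jensen, Okafor, Priya, Kahale, and Pham alone can cover everything: Block 1→Priya, Block 2→Kahale, Block 3→Priya, Block 4→Okafor, Block 5→Okafor, Block 6→Pham, Block 7→Jensen, Block 8→Kahale, Block 9→Okafor, Block 10→Jensen.

5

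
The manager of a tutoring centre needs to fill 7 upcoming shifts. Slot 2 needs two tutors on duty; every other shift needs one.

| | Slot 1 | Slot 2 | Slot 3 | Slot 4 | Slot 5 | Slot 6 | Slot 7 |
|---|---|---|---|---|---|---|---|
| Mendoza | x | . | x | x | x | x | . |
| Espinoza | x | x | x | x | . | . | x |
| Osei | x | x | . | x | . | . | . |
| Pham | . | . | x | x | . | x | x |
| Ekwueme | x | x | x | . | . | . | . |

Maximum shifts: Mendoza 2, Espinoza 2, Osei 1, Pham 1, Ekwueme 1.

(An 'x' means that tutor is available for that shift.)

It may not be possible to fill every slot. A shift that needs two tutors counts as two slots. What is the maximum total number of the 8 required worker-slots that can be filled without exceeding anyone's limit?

7

Total capacity across all tutors is 2+2+1+1+1 = 7, and 8 slots are needed, so at most 7 can be filled.
An assignment achieving 7: Slot 1→Ekwueme, Slot 2→Espinoza+Osei, Slot 3→Pham, Slot 5→Mendoza, Slot 6→Mendoza, Slot 7→Espinoza.
Loads: Mendoza 2/2, Espinoza 2/2, Osei 1/1, Pham 1/1, Ekwueme 1/1.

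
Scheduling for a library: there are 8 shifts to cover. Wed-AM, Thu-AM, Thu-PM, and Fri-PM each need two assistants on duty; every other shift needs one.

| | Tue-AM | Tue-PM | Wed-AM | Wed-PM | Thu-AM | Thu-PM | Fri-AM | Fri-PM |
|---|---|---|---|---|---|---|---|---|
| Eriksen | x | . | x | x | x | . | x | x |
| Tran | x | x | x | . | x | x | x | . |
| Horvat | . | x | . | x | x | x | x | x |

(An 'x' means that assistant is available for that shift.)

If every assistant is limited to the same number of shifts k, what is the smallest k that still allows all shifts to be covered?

4

With 3 assistants and 12 worker-slots to fill, someone must work at least ⌈12/3⌉ = 4 shifts, so k ≥ 4.
k = 4 works: Tue-AM→Eriksen, Tue-PM→Tran, Wed-AM→Eriksen+Tran, Wed-PM→Eriksen, Thu-AM→Tran+Horvat, Thu-PM→Tran+Horvat, Fri-AM→Horvat, Fri-PM→Eriksen+Horvat.
Loads: Eriksen 4, Tran 4, Horvat 4 — all ≤ 4.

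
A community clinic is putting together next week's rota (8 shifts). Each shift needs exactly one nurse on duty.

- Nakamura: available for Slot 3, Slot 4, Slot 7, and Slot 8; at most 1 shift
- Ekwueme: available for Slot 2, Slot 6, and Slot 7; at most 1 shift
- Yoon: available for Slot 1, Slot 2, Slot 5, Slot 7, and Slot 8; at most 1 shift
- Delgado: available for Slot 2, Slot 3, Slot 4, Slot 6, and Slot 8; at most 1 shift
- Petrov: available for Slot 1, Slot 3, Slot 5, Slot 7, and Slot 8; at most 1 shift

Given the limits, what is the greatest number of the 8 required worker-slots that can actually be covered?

5

Total capacity across all nurses is 1+1+1+1+1 = 5, and 8 slots are needed, so at most 5 can be filled.
An assignment achieving 5: Slot 1→Yoon, Slot 2→Delgado, Slot 4→Nakamura, Slot 5→Petrov, Slot 6→Ekwueme.
Loads: Nakamura 1/1, Ekwueme 1/1, Yoon 1/1, Delgado 1/1, Petrov 1/1.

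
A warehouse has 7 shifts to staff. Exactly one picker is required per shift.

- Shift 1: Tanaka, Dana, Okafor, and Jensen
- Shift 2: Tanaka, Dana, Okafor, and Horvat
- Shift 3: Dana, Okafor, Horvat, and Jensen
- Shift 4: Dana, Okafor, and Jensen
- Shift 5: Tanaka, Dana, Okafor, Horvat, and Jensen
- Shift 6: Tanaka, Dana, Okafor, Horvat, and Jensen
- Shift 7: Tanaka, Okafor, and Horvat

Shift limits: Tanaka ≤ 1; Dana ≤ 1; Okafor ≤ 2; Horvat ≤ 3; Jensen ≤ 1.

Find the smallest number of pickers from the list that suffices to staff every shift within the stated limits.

4

7 slots to fill and no one can take more than 3, so at least ⌈7/3⌉ = 3 pickers are needed.
Any 3 pickers together have capacity at most 3+2+1 = 6 < 7 slots, so 3 can never suffice.
Tanaka, Dana, Okafor, and Horvat alone can cover everything: Shift 1→Tanaka, Shift 2→Horvat, Shift 3→Okafor, Shift 4→Dana, Shift 5→Horvat, Shift 6→Horvat, Shift 7→Okafor.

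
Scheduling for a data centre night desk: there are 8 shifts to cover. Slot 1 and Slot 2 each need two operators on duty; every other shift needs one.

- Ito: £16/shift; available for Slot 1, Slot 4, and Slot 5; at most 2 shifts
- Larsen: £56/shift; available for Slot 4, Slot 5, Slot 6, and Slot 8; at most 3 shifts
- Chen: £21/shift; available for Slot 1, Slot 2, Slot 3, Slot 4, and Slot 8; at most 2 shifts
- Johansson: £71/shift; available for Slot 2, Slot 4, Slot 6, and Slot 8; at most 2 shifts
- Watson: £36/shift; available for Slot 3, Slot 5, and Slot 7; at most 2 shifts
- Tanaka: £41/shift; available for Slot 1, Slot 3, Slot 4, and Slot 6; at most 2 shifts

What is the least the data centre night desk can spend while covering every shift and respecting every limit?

£355

Slot 2 can only be covered by Chen and Johansson, so that assignment is forced.
Slot 7 can only be covered by Watson, so that assignment is forced.
Picking the cheapest available operator for each shift independently would cost £280, but that ignores the shift limits.
An optimal schedule: Slot 1→Ito+Chen, Slot 2→Chen+Johansson, Slot 3→Watson, Slot 4→Tanaka, Slot 5→Ito, Slot 6→Tanaka, Slot 7→Watson, Slot 8→Larsen.
Total: 16 + 21 + 21 + 71 + 36 + 41 + 16 + 41 + 36 + 56 = £355.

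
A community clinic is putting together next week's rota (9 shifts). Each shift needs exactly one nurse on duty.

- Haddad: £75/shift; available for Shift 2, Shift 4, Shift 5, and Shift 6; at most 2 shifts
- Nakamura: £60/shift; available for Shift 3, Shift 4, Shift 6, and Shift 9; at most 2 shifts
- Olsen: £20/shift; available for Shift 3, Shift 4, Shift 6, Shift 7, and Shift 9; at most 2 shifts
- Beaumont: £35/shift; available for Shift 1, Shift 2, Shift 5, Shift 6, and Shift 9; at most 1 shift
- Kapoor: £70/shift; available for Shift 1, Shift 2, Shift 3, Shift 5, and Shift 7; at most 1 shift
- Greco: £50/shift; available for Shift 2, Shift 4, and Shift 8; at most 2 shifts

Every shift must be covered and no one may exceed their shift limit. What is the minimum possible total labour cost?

Shift 8 can only be covered by Greco, so that assignment is forced.
Picking the cheapest available nurse for each shift independently would cost £255, but that ignores the shift limits.
An optimal schedule: Shift 1→Beaumont, Shift 2→Greco, Shift 3→Olsen, Shift 4→Nakamura, Shift 5→Kapoor, Shift 6→Haddad, Shift 7→Olsen, Shift 8→Greco, Shift 9→Nakamura.
Total: 35 + 50 + 20 + 60 + 70 + 75 + 20 + 50 + 60 = £440.

£440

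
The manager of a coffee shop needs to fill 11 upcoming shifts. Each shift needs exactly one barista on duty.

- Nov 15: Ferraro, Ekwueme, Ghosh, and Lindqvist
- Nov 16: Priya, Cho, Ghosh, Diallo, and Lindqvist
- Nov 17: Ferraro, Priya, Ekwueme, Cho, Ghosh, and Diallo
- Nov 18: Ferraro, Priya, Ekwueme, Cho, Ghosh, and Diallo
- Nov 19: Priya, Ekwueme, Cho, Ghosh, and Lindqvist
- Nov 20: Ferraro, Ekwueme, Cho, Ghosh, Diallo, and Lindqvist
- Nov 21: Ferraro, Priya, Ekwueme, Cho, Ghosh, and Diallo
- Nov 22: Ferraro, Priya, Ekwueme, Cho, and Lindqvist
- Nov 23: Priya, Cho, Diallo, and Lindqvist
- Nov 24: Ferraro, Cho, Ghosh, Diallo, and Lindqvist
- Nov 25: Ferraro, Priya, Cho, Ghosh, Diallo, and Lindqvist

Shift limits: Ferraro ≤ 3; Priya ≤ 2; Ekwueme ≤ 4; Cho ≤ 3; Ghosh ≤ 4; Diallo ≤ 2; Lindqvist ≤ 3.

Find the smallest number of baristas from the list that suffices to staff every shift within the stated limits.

3

11 slots to fill and no one can take more than 4, so at least ⌈11/4⌉ = 3 baristas are needed.
Ekwueme, Cho, and Ghosh alone can cover everything: Nov 15→Ekwueme, Nov 16→Cho, Nov 17→Ekwueme, Nov 18→Ekwueme, Nov 19→Ghosh, Nov 20→Ghosh, Nov 21→Ghosh, Nov 22→Ekwueme, Nov 23→Cho, Nov 24→Cho, Nov 25→Ghosh.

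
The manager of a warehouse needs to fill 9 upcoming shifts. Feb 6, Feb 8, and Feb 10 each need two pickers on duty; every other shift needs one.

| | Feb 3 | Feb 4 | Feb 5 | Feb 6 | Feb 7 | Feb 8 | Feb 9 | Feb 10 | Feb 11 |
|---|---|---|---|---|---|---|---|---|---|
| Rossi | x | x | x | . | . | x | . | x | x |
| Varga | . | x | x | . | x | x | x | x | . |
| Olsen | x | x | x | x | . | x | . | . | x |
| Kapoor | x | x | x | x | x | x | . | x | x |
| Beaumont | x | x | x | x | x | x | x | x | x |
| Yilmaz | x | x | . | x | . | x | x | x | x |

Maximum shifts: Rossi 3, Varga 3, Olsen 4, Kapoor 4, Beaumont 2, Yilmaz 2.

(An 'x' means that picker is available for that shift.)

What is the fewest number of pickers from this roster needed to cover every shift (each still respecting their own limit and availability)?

4

12 slots to fill and no one can take more than 4, so at least ⌈12/4⌉ = 3 pickers are needed.
Any 3 pickers together have capacity at most 4+4+3 = 11 < 12 slots, so 3 can never suffice.
Rossi, Varga, Olsen, and Kapoor alone can cover everything: Feb 3→Rossi, Feb 4→Olsen, Feb 5→Olsen, Feb 6→Olsen+Kapoor, Feb 7→Varga, Feb 8→Olsen+Kapoor, Feb 9→Varga, Feb 10→Rossi+Varga, Feb 11→Rossi.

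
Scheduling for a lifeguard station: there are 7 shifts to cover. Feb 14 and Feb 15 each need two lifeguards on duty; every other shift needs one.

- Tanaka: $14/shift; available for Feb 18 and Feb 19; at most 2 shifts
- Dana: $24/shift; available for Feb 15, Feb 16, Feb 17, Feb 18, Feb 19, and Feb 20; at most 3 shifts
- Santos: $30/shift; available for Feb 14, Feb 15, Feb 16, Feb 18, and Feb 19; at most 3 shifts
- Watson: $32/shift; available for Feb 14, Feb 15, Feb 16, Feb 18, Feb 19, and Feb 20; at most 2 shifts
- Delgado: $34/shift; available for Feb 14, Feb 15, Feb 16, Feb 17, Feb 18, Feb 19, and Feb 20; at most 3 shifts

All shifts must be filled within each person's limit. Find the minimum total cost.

$222

Picking the cheapest available lifeguard for each shift independently would cost $216, but that ignores the shift limits.
An optimal schedule: Feb 14→Santos+Watson, Feb 15→Dana+Santos, Feb 16→Santos, Feb 17→Dana, Feb 18→Tanaka, Feb 19→Tanaka, Feb 20→Dana.
Total: 30 + 32 + 24 + 30 + 30 + 24 + 14 + 14 + 24 = $222.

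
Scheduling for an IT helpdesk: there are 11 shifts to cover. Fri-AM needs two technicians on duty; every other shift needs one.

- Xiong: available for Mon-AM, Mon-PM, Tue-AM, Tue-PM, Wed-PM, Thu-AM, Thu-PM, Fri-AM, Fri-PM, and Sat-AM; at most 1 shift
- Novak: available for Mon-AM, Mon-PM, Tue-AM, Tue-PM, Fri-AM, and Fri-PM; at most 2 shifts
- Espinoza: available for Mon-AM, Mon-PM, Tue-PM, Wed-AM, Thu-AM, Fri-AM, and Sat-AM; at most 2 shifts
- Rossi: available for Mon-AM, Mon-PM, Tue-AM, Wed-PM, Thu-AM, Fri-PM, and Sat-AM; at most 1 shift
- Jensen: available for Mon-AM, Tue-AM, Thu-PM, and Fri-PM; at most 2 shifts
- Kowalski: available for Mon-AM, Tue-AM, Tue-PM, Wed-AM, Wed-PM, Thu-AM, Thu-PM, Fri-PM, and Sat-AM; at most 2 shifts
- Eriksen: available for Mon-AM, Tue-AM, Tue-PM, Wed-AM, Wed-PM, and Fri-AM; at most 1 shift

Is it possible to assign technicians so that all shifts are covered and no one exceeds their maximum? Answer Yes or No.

No

Total capacity is 1+2+2+1+2+2+1 = 11 but 12 worker-slots are needed — infeasible.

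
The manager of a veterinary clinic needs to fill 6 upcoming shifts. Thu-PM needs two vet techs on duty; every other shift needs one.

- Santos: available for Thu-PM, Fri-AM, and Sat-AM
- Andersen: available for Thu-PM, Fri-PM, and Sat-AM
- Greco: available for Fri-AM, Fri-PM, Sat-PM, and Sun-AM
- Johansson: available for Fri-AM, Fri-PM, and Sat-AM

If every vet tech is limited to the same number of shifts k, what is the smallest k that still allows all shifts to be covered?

With 4 vet techs and 7 worker-slots to fill, someone must work at least ⌈7/4⌉ = 2 shifts, so k ≥ 2.
k = 2 works: Thu-PM→Santos+Andersen, Fri-AM→Santos, Fri-PM→Andersen, Sat-AM→Johansson, Sat-PM→Greco, Sun-AM→Greco.
Loads: Santos 2, Andersen 2, Greco 2, Johansson 1 — all ≤ 2.

2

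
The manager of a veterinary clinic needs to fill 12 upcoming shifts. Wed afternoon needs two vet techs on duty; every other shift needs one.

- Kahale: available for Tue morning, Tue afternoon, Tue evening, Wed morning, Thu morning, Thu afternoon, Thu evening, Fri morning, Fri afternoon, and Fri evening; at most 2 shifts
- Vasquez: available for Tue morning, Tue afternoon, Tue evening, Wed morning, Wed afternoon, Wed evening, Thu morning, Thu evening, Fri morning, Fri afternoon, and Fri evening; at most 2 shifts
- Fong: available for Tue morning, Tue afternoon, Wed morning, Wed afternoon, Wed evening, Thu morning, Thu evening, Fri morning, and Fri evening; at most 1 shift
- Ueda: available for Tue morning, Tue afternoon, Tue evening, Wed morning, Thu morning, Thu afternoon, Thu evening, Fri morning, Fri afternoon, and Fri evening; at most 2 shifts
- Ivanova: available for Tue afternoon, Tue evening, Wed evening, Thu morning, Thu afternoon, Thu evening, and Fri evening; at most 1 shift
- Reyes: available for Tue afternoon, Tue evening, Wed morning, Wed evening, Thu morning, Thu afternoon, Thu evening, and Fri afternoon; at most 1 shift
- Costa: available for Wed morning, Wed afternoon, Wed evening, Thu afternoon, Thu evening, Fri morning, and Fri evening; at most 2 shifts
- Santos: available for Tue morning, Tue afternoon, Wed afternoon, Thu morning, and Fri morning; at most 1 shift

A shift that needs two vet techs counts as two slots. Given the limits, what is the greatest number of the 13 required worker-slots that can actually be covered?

12

Total capacity across all vet techs is 2+2+1+2+1+1+2+1 = 12, and 13 slots are needed, so at most 12 can be filled.
An assignment achieving 12: Tue morning→Kahale, Tue afternoon→Reyes, Tue evening→Vasquez, Wed morning→Ueda, Wed afternoon→Vasquez+Fong, Wed evening→Ivanova, Thu morning→Santos, Thu afternoon→Ueda, Fri morning→Costa, Fri afternoon→Kahale, Fri evening→Costa.
Loads: Kahale 2/2, Vasquez 2/2, Fong 1/1, Ueda 2/2, Ivanova 1/1, Reyes 1/1, Costa 2/2, Santos 1/1.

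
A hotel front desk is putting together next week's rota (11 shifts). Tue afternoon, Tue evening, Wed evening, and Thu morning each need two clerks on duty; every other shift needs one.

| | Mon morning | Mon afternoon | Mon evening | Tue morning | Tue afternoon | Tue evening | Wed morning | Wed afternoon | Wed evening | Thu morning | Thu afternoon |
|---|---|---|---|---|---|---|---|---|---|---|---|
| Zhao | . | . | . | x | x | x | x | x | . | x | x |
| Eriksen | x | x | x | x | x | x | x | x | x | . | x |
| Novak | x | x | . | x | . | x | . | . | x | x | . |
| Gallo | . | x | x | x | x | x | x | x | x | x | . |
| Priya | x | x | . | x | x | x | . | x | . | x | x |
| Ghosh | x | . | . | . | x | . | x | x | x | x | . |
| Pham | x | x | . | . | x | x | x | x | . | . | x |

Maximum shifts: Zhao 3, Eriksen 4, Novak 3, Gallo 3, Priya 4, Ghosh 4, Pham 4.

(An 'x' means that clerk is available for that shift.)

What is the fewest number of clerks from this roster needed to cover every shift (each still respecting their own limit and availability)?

15 slots to fill and no one can take more than 4, so at least ⌈15/4⌉ = 4 clerks are needed.
Zhao, Eriksen, Priya, and Ghosh alone can cover everything: Mon morning→Eriksen, Mon afternoon→Eriksen, Mon evening→Eriksen, Tue morning→Zhao, Tue afternoon→Priya+Ghosh, Tue evening→Zhao+Priya, Wed morning→Zhao, Wed afternoon→Ghosh, Wed evening→Eriksen+Ghosh, Thu morning→Priya+Ghosh, Thu afternoon→Priya.

4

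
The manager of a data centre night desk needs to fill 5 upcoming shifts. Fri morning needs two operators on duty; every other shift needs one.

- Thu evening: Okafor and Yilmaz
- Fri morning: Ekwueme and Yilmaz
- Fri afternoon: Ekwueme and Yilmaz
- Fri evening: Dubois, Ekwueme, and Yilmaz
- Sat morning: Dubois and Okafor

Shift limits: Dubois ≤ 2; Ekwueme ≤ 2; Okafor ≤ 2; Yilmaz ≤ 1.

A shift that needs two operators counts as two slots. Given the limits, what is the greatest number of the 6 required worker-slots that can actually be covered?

6

Total capacity across all operators is 2+2+2+1 = 7, and 6 slots are needed, so at most 6 can be filled.
An assignment achieving 6: Thu evening→Okafor, Fri morning→Ekwueme+Yilmaz, Fri afternoon→Ekwueme, Fri evening→Dubois, Sat morning→Dubois.
Loads: Dubois 2/2, Ekwueme 2/2, Okafor 1/2, Yilmaz 1/1.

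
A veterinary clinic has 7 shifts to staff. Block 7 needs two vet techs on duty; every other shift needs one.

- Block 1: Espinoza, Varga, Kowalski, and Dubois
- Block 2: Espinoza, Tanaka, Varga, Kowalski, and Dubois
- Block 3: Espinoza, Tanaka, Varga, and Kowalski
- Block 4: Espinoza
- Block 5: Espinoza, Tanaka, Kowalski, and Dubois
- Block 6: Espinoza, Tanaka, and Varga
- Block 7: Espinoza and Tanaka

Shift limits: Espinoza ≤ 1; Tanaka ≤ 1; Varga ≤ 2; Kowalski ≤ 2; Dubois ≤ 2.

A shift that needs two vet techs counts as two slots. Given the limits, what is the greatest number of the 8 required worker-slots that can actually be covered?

Total capacity across all vet techs is 1+1+2+2+2 = 8, and 8 slots are needed, so at most 8 can be filled.
Shifts {Block 4, Block 7} need 3 slots but only Espinoza and Tanaka are available for them, supplying at most 2 — so at least 1 slot must go unfilled.
An assignment achieving 7: Block 1→Varga, Block 2→Dubois, Block 3→Kowalski, Block 4→Espinoza, Block 5→Kowalski, Block 6→Varga, Block 7→Tanaka.
Loads: Espinoza 1/1, Tanaka 1/1, Varga 2/2, Kowalski 2/2, Dubois 1/2.

7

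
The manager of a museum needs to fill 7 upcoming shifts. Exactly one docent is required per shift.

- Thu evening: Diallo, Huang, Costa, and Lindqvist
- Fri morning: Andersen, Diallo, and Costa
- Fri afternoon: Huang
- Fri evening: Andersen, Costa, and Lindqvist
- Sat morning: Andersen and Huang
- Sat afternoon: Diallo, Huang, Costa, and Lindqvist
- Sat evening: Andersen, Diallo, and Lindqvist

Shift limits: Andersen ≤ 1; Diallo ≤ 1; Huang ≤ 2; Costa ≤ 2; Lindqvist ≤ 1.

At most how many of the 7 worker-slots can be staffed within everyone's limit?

7

Total capacity across all docents is 1+1+2+2+1 = 7, and 7 slots are needed, so at most 7 can be filled.
An assignment achieving 7: Thu evening→Huang, Fri morning→Diallo, Fri afternoon→Huang, Fri evening→Costa, Sat morning→Andersen, Sat afternoon→Costa, Sat evening→Lindqvist.
Loads: Andersen 1/1, Diallo 1/1, Huang 2/2, Costa 2/2, Lindqvist 1/1.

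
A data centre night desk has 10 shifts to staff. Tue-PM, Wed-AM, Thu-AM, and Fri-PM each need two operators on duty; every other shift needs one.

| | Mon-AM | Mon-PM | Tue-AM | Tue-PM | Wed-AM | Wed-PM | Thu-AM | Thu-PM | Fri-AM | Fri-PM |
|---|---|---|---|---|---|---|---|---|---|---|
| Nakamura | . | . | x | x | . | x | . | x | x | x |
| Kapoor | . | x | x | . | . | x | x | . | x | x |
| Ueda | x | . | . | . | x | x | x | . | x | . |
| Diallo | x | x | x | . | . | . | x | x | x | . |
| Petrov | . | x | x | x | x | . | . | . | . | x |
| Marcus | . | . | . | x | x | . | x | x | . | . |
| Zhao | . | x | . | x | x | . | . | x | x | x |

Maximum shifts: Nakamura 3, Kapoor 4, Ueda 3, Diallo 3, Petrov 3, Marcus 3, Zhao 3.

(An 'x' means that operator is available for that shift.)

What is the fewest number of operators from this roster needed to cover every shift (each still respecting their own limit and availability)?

14 slots to fill and no one can take more than 4, so at least ⌈14/4⌉ = 4 operators are needed.
Any 4 operators together have capacity at most 4+3+3+3 = 13 < 14 slots, so 4 can never suffice.
Nakamura, Kapoor, Ueda, Diallo, and Petrov alone can cover everything: Mon-AM→Ueda, Mon-PM→Kapoor, Tue-AM→Kapoor, Tue-PM→Nakamura+Petrov, Wed-AM→Ueda+Petrov, Wed-PM→Nakamura, Thu-AM→Kapoor+Ueda, Thu-PM→Nakamura, Fri-AM→Diallo, Fri-PM→Kapoor+Petrov.

5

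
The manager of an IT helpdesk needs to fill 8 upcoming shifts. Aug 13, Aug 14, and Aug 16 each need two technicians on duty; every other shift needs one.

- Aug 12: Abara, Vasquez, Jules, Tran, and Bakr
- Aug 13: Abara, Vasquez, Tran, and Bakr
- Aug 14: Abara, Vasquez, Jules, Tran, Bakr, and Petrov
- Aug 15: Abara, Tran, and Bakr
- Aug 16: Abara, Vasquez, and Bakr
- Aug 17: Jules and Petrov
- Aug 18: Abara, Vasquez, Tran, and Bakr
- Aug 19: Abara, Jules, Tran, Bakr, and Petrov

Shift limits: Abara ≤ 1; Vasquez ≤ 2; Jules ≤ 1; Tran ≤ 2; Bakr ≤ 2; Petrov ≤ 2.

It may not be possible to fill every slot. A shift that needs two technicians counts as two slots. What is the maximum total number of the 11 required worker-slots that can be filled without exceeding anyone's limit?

10

Total capacity across all technicians is 1+2+1+2+2+2 = 10, and 11 slots are needed, so at most 10 can be filled.
An assignment achieving 10: Aug 12→Bakr, Aug 13→Vasquez+Tran, Aug 14→Petrov, Aug 15→Abara, Aug 16→Vasquez+Bakr, Aug 17→Jules, Aug 18→Tran, Aug 19→Petrov.
Loads: Abara 1/1, Vasquez 2/2, Jules 1/1, Tran 2/2, Bakr 2/2, Petrov 2/2.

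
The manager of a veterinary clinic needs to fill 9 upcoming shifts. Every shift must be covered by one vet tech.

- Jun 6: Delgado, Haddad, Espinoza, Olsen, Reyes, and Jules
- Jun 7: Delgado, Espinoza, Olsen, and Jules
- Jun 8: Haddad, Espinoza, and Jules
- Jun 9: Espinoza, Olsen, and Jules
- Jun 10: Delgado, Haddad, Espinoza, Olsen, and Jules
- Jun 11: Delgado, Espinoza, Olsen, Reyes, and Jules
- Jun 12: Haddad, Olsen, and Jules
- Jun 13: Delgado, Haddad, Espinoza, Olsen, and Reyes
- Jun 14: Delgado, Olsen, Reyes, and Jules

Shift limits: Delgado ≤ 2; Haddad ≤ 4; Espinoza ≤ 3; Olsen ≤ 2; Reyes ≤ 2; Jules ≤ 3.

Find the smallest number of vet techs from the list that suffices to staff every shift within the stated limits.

3

9 slots to fill and no one can take more than 4, so at least ⌈9/4⌉ = 3 vet techs are needed.
Delgado, Haddad, and Espinoza alone can cover everything: Jun 6→Haddad, Jun 7→Delgado, Jun 8→Haddad, Jun 9→Espinoza, Jun 10→Haddad, Jun 11→Espinoza, Jun 12→Haddad, Jun 13→Espinoza, Jun 14→Delgado.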